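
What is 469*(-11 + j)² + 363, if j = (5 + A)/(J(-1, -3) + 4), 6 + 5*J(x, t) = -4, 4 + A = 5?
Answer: 30379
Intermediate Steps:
A = 1 (A = -4 + 5 = 1)
J(x, t) = -2 (J(x, t) = -6/5 + (⅕)*(-4) = -6/5 - ⅘ = -2)
j = 3 (j = (5 + 1)/(-2 + 4) = 6/2 = 6*(½) = 3)
469*(-11 + j)² + 363 = 469*(-11 + 3)² + 363 = 469*(-8)² + 363 = 469*64 + 363 = 30016 + 363 = 30379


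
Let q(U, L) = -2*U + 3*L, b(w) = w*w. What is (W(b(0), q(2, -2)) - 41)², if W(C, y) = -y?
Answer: 961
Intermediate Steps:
b(w) = w²
(W(b(0), q(2, -2)) - 41)² = (-(-2*2 + 3*(-2)) - 41)² = (-(-4 - 6) - 41)² = (-1*(-10) - 41)² = (10 - 41)² = (-31)² = 961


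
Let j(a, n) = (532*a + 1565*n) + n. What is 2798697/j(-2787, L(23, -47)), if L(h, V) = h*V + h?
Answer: -932899/1046504 ≈ -0.89144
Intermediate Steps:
L(h, V) = h + V*h (L(h, V) = V*h + h = h + V*h)
j(a, n) = 532*a + 1566*n
2798697/j(-2787, L(23, -47)) = 2798697/(532*(-2787) + 1566*(23*(1 - 47))) = 2798697/(-1482684 + 1566*(23*(-46))) = 2798697/(-1482684 + 1566*(-1058)) = 2798697/(-1482684 - 1656828) = 2798697/(-3139512) = 2798697*(-1/3139512) = -932899/1046504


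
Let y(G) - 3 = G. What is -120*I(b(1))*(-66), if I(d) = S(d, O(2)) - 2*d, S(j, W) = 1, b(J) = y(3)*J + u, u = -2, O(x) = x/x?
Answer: -55440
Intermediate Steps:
O(x) = 1
y(G) = 3 + G
b(J) = -2 + 6*J (b(J) = (3 + 3)*J - 2 = 6*J - 2 = -2 + 6*J)
I(d) = 1 - 2*d
-120*I(b(1))*(-66) = -120*(1 - 2*(-2 + 6*1))*(-66) = -120*(1 - 2*(-2 + 6))*(-66) = -120*(1 - 2*4)*(-66) = -120*(1 - 8)*(-66) = -120*(-7)*(-66) = 840*(-66) = -55440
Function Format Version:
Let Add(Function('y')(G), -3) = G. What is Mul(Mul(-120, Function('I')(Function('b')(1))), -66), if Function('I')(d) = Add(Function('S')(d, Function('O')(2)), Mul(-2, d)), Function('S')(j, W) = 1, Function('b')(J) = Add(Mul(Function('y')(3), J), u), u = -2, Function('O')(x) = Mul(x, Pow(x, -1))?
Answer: -55440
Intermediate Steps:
Function('O')(x) = 1
Function('y')(G) = Add(3, G)
Function('b')(J) = Add(-2, Mul(6, J)) (Function('b')(J) = Add(Mul(Add(3, 3), J), -2) = Add(Mul(6, J), -2) = Add(-2, Mul(6, J)))
Function('I')(d) = Add(1, Mul(-2, d))
Mul(Mul(-120, Function('I')(Function('b')(1))), -66) = Mul(Mul(-120, Add(1, Mul(-2, Add(-2, Mul(6, 1))))), -66) = Mul(Mul(-120, Add(1, Mul(-2, Add(-2, 6)))), -66) = Mul(Mul(-120, Add(1, Mul(-2, 4))), -66) = Mul(Mul(-120, Add(1, -8)), -66) = Mul(Mul(-120, -7), -66) = Mul(840, -66) = -55440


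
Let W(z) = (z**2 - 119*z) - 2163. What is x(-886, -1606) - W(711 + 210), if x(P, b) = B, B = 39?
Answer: -736440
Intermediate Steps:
x(P, b) = 39
W(z) = -2163 + z**2 - 119*z
x(-886, -1606) - W(711 + 210) = 39 - (-2163 + (711 + 210)**2 - 119*(711 + 210)) = 39 - (-2163 + 921**2 - 119*921) = 39 - (-2163 + 848241 - 109599) = 39 - 1*736479 = 39 - 736479 = -736440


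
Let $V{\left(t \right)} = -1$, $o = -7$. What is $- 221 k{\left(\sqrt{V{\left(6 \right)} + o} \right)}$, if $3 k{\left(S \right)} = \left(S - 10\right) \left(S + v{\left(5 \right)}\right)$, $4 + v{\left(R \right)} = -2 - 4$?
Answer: $- \frac{20332}{3} + \frac{8840 i \sqrt{2}}{3} \approx -6777.3 + 4167.2 i$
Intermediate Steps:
$v{\left(R \right)} = -10$ ($v{\left(R \right)} = -4 - 6 = -10$)
$k{\left(S \right)} = \frac{\left(-10 + S\right)^{2}}{3}$ ($k{\left(S \right)} = \frac{\left(S - 10\right) \left(S - 10\right)}{3} = \frac{\left(-10 + S\right) \left(-10 + S\right)}{3} = \frac{\left(-10 + S\right)^{2}}{3}$)
$- 221 k{\left(\sqrt{V{\left(6 \right)} + o} \right)} = - 221 \left(\frac{100}{3} - \frac{20 \sqrt{-1 - 7}}{3} + \frac{\left(\sqrt{-1 - 7}\right)^{2}}{3}\right) = - 221 \left(\frac{100}{3} - \frac{20 \sqrt{-8}}{3} + \frac{\left(\sqrt{-8}\right)^{2}}{3}\right) = - 221 \left(\frac{100}{3} - \frac{20 \cdot 2 i \sqrt{2}}{3} + \frac{\left(2 i \sqrt{2}\right)^{2}}{3}\right) = - 221 \left(\frac{100}{3} - \frac{40 i \sqrt{2}}{3} + \frac{1}{3} \left(-8\right)\right) = - 221 \left(\frac{100}{3} - \frac{40 i \sqrt{2}}{3} - \frac{8}{3}\right) = - 221 \left(\frac{92}{3} - \frac{40 i \sqrt{2}}{3}\right) = - \frac{20332}{3} + \frac{8840 i \sqrt{2}}{3}$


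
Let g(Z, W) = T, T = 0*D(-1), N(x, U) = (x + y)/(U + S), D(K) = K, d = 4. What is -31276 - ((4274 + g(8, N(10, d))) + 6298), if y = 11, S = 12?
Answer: -41848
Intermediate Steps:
N(x, U) = (11 + x)/(12 + U) (N(x, U) = (x + 11)/(U + 12) = (11 + x)/(12 + U))
T = 0 (T = 0*(-1) = 0)
g(Z, W) = 0
-31276 - ((4274 + g(8, N(10, d))) + 6298) = -31276 - ((4274 + 0) + 6298) = -31276 - (4274 + 6298) = -31276 - 1*10572 = -31276 - 10572 = -41848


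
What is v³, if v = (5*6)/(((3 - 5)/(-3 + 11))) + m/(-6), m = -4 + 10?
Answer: -1771561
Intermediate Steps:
m = 6
v = -121 (v = (5*6)/(((3 - 5)/(-3 + 11))) + 6/(-6) = 30/((-2/8)) + 6*(-⅙) = 30/((-2*⅛)) - 1 = 30/(-¼) - 1 = 30*(-4) - 1 = -120 - 1 = -121)
v³ = (-121)³ = -1771561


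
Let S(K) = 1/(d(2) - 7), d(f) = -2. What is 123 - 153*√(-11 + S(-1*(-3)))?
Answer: 123 - 510*I ≈ 123.0 - 510.0*I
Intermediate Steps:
S(K) = -⅑ (S(K) = 1/(-2 - 7) = 1/(-9) = -⅑)
123 - 153*√(-11 + S(-1*(-3))) = 123 - 153*√(-11 - ⅑) = 123 - 510*I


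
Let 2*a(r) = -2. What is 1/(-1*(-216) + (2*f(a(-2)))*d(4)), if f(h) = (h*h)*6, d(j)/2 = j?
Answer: 1/312 ≈ 0.0032051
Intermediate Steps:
d(j) = 2*j
a(r) = -1 (a(r) = (½)*(-2) = -1)
f(h) = 6*h² (f(h) = h²*6 = 6*h²)
1/(-1*(-216) + (2*f(a(-2)))*d(4)) = 1/(-1*(-216) + (2*(6*(-1)²))*(2*4)) = 1/(216 + (2*(6*1))*8) = 1/(216 + (2*6)*8) = 1/(216 + 12*8) = 1/(216 + 96) = 1/312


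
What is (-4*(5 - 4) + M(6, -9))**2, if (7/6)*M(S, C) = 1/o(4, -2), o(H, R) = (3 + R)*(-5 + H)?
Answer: 1156/49 ≈ 23.592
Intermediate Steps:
o(H, R) = (-5 + H)*(3 + R)
M(S, C) = -6/7 (M(S, C) = 6/(7*(-15 - 5*(-2) + 3*4 + 4*(-2))) = 6/(7*(-15 + 10 + 12 - 8)) = (6/7)/(-1) = (6/7)*(-1) = -6/7)
(-4*(5 - 4) + M(6, -9))**2 = (-4*(5 - 4) - 6/7)**2 = (-4*1 - 6/7)**2 = (-4 - 6/7)**2 = (-34/7)**2 = 1156/49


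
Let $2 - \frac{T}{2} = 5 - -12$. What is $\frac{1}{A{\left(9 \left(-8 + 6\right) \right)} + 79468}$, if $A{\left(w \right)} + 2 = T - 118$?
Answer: $\frac{1}{79318} \approx 1.2607 \cdot 10^{-5}$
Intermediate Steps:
$T = -30$ ($T = 4 - 2 \left(5 - -12\right) = 4 - 2 \left(5 + 12\right) = 4 - 34 = -30$)
$A{\left(w \right)} = -150$ ($A{\left(w \right)} = -2 - 148 = -150$)
$\frac{1}{A{\left(9 \left(-8 + 6\right) \right)} + 79468} = \frac{1}{-150 + 79468} = \frac{1}{79318}$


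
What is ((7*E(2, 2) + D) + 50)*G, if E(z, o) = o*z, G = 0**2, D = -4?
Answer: 0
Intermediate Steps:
G = 0
((7*E(2, 2) + D) + 50)*G = ((7*(2*2) - 4) + 50)*0 = ((7*4 - 4) + 50)*0 = ((28 - 4) + 50)*0 = (24 + 50)*0 = 74*0 = 0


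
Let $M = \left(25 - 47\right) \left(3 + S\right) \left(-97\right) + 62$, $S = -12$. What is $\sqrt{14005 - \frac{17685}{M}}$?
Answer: $\frac{\sqrt{1283267332330}}{9572} \approx 118.35$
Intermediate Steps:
$M = -19144$ ($M = \left(25 - 47\right) \left(3 - 12\right) \left(-97\right) + 62 = \left(-22\right) \left(-9\right) \left(-97\right) + 62 = 198 \left(-97\right) + 62 = -19206 + 62 = -19144$)
$\sqrt{14005 - \frac{17685}{M}} = \sqrt{14005 - \frac{17685}{-19144}} = \sqrt{14005 - - \frac{17685}{19144}} = \sqrt{14005 + \frac{17685}{19144}} = \sqrt{\frac{268129405}{19144}} = \frac{\sqrt{1283267332330}}{9572}$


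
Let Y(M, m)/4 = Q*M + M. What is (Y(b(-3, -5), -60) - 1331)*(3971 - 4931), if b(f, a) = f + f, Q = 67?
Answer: 2844480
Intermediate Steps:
b(f, a) = 2*f
Y(M, m) = 272*M (Y(M, m) = 4*(67*M + M) = 4*(68*M) = 272*M)
(Y(b(-3, -5), -60) - 1331)*(3971 - 4931) = (272*(2*(-3)) - 1331)*(3971 - 4931) = (272*(-6) - 1331)*(-960) = (-1632 - 1331)*(-960) = -2963*(-960) = 2844480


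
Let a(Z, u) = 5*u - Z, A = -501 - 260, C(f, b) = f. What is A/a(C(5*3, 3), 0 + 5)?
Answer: -761/10 ≈ -76.100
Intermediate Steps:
A = -761
a(Z, u) = -Z + 5*u
A/a(C(5*3, 3), 0 + 5) = -761/(-5*3 + 5*(0 + 5)) = -761/(-1*15 + 5*5) = -761/(-15 + 25) = -761/10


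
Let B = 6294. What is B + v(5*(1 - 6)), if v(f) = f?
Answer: 6269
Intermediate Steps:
B + v(5*(1 - 6)) = 6294 + 5*(1 - 6) = 6294 + 5*(-5) = 6294 - 25 = 6269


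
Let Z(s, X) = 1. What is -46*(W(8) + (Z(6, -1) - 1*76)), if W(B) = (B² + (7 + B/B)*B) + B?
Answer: -2806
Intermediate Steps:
W(B) = B² + 9*B (W(B) = (B² + (7 + 1)*B) + B = (B² + 8*B) + B = B² + 9*B)
-46*(W(8) + (Z(6, -1) - 1*76)) = -46*(8*(9 + 8) + (1 - 1*76)) = -46*(8*17 + (1 - 76)) = -46*(136 - 75) = -46*61 = -2806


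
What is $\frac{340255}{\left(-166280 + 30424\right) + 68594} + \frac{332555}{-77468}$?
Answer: $- \frac{24363594375}{2605326308} \approx -9.3515$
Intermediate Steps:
$\frac{340255}{\left(-166280 + 30424\right) + 68594} + \frac{332555}{-77468} = \frac{340255}{-135856 + 68594} + 332555 \left(- \frac{1}{77468}\right) = \frac{340255}{-67262} - \frac{332555}{77468} = 340255 \left(- \frac{1}{67262}\right) - \frac{332555}{77468} = - \frac{340255}{67262} - \frac{332555}{77468} = - \frac{24363594375}{2605326308}$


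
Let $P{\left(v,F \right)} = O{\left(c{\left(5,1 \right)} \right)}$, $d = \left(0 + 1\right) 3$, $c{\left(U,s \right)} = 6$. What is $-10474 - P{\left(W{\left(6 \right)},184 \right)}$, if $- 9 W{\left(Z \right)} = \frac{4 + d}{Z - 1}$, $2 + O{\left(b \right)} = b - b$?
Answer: $-10472$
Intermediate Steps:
$d = 3$ ($d = 1 \cdot 3 = 3$)
$O{\left(b \right)} = -2$ ($O{\left(b \right)} = -2 + \left(b - b\right) = -2 + 0 = -2$)
$W{\left(Z \right)} = - \frac{7}{9 \left(-1 + Z\right)}$ ($W{\left(Z \right)} = - \frac{\left(4 + 3\right) \frac{1}{Z - 1}}{9} = - \frac{7 \frac{1}{-1 + Z}}{9} = - \frac{7}{9 \left(-1 + Z\right)}$)
$P{\left(v,F \right)} = -2$
$-10474 - P{\left(W{\left(6 \right)},184 \right)} = -10474 - -2 = -10474 + 2 = -10472$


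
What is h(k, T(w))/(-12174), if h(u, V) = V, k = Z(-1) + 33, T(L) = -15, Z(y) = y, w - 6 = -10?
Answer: 5/4058 ≈ 0.0012321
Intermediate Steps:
w = -4 (w = 6 - 10 = -4)
k = 32 (k = -1 + 33 = 32)
h(k, T(w))/(-12174) = -15/(-12174) = -15*(-1/12174) = 5/4058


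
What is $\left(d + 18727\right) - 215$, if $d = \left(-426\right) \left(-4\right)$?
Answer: $20216$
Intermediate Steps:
$d = 1704$
$\left(d + 18727\right) - 215 = \left(1704 + 18727\right) - 215 = 20431 - 215 = 20216$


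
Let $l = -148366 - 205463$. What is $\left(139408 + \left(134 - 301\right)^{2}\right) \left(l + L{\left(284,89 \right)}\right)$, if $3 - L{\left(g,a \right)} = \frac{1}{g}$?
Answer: $- \frac{16811104210745}{284} \approx -5.9194 \cdot 10^{10}$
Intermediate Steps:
$L{\left(g,a \right)} = 3 - \frac{1}{g}$
$l = -353829$
$\left(139408 + \left(134 - 301\right)^{2}\right) \left(l + L{\left(284,89 \right)}\right) = \left(139408 + \left(134 - 301\right)^{2}\right) \left(-353829 + \left(3 - \frac{1}{284}\right)\right) = \left(139408 + \left(-167\right)^{2}\right) \left(-353829 + \left(3 - \frac{1}{284}\right)\right) = \left(139408 + 27889\right) \left(-353829 + \left(3 - \frac{1}{284}\right)\right) = 167297 \left(-353829 + \frac{851}{284}\right) = 167297 \left(- \frac{100486585}{284}\right) = - \frac{16811104210745}{284}$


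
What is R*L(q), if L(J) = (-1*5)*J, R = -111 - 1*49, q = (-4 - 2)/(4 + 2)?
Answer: -800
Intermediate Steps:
q = -1 (q = -6/6 = -6*1/6 = -1)
R = -160 (R = -111 - 49 = -160)
L(J) = -5*J
R*L(q) = -(-800)*(-1) = -160*5 = -800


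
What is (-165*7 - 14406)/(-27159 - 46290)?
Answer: 1729/8161 ≈ 0.21186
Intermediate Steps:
(-165*7 - 14406)/(-27159 - 46290) = (-55*21 - 14406)/(-73449) = (-1155 - 14406)*(-1/73449) = -15561*(-1/73449) = 1729/8161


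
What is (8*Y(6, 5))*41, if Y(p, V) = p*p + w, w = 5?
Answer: 13448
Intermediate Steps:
Y(p, V) = 5 + p**2 (Y(p, V) = p*p + 5 = p**2 + 5 = 5 + p**2)
(8*Y(6, 5))*41 = (8*(5 + 6**2))*41 = (8*(5 + 36))*41 = (8*41)*41 = 328*41 = 13448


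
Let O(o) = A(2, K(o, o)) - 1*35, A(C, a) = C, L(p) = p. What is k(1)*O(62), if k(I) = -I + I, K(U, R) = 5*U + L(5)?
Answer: 0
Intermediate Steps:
K(U, R) = 5 + 5*U (K(U, R) = 5*U + 5 = 5 + 5*U)
k(I) = 0
O(o) = -33 (O(o) = 2 - 1*35 = 2 - 35 = -33)
k(1)*O(62) = 0*(-33) = 0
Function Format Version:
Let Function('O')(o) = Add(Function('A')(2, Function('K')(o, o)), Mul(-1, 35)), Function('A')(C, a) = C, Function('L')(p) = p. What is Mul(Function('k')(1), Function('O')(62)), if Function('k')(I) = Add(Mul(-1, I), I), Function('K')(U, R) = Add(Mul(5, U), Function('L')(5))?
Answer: 0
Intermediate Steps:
Function('K')(U, R) = Add(5, Mul(5, U)) (Function('K')(U, R) = Add(Mul(5, U), 5) = Add(5, Mul(5, U)))
Function('k')(I) = 0
Function('O')(o) = -33 (Function('O')(o) = Add(2, Mul(-1, 35)) = Add(2, -35) = -33)
Mul(Function('k')(1), Function('O')(62)) = Mul(0, -33) = 0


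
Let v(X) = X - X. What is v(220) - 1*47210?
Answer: -47210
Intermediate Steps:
v(X) = 0
v(220) - 1*47210 = 0 - 1*47210 = 0 - 47210 = -47210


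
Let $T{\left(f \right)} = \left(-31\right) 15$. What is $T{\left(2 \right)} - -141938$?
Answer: $141473$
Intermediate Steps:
$T{\left(f \right)} = -465$
$T{\left(2 \right)} - -141938 = -465 - -141938 = -465 + 141938 = 141473$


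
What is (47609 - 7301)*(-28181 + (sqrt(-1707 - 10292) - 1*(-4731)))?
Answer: -945222600 + 524004*I*sqrt(71) ≈ -9.4522e+8 + 4.4153e+6*I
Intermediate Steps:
(47609 - 7301)*(-28181 + (sqrt(-1707 - 10292) - 1*(-4731))) = 40308*(-28181 + (sqrt(-11999) + 4731)) = 40308*(-28181 + (13*I*sqrt(71) + 4731)) = 40308*(-28181 + (4731 + 13*I*sqrt(71))) = 40308*(-23450 + 13*I*sqrt(71)) = -945222600 + 524004*I*sqrt(71)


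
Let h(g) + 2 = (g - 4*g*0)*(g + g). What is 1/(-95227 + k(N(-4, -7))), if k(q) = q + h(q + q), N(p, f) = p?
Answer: -1/95105 ≈ -1.0515e-5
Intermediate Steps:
h(g) = -2 + 2*g**2 (h(g) = -2 + (g - 4*g*0)*(g + g) = -2 + (g + 0)*(2*g) = -2 + g*(2*g) = -2 + 2*g**2)
k(q) = -2 + q + 8*q**2 (k(q) = q + (-2 + 2*(q + q)**2) = q + (-2 + 2*(2*q)**2) = q + (-2 + 2*(4*q**2)) = q + (-2 + 8*q**2) = -2 + q + 8*q**2)
1/(-95227 + k(N(-4, -7))) = 1/(-95227 + (-2 - 4 + 8*(-4)**2)) = 1/(-95227 + (-2 - 4 + 8*16)) = 1/(-95227 + (-2 - 4 + 128)) = 1/(-95227 + 122) = 1/(-95105) = -1/95105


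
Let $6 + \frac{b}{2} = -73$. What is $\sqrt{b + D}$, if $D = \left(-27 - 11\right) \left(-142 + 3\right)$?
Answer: $2 \sqrt{1281} \approx 71.582$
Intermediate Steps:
$b = -158$ ($b = -12 + 2 \left(-73\right) = -12 - 146 = -158$)
$D = 5282$ ($D = \left(-38\right) \left(-139\right) = 5282$)
$\sqrt{b + D} = \sqrt{-158 + 5282} = \sqrt{5124} = 2 \sqrt{1281}$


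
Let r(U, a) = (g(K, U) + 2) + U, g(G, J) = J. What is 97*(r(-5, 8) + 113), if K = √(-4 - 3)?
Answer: 10185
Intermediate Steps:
K = I*√7 (K = √(-7) = I*√7 ≈ 2.6458*I)
r(U, a) = 2 + 2*U (r(U, a) = (U + 2) + U = (2 + U) + U = 2 + 2*U)
97*(r(-5, 8) + 113) = 97*((2 + 2*(-5)) + 113) = 97*((2 - 10) + 113) = 97*(-8 + 113) = 97*105 = 10185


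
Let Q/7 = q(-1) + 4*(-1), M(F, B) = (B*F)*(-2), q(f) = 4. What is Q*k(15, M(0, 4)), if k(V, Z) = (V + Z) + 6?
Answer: 0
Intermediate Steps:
M(F, B) = -2*B*F
k(V, Z) = 6 + V + Z
Q = 0 (Q = 7*(4 + 4*(-1)) = 7*(4 - 4) = 7*0 = 0)
Q*k(15, M(0, 4)) = 0*(6 + 15 - 2*4*0) = 0*(6 + 15 + 0) = 0*21 = 0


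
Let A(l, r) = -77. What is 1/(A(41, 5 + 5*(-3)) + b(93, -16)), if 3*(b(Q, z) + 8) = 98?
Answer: -3/157 ≈ -0.019108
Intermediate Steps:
b(Q, z) = 74/3 (b(Q, z) = -8 + (⅓)*98 = -8 + 98/3 = 74/3)
1/(A(41, 5 + 5*(-3)) + b(93, -16)) = 1/(-77 + 74/3) = 1/(-157/3) = -3/157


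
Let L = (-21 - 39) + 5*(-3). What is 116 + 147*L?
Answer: -10909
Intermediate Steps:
L = -75 (L = -60 - 15 = -75)
116 + 147*L = 116 + 147*(-75) = 116 - 11025 = -10909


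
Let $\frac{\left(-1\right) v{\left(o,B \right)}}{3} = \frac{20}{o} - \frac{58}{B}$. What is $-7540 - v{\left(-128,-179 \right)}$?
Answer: $- \frac{43186237}{5728} \approx -7539.5$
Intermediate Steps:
$v{\left(o,B \right)} = - \frac{60}{o} + \frac{174}{B}$ ($v{\left(o,B \right)} = - 3 \left(\frac{20}{o} - \frac{58}{B}\right) = - 3 \left(- \frac{58}{B} + \frac{20}{o}\right) = - \frac{60}{o} + \frac{174}{B}$)
$-7540 - v{\left(-128,-179 \right)} = -7540 - \left(- \frac{60}{-128} + \frac{174}{-179}\right) = -7540 - \left(\left(-60\right) \left(- \frac{1}{128}\right) + 174 \left(- \frac{1}{179}\right)\right) = -7540 - \left(\frac{15}{32} - \frac{174}{179}\right) = -7540 - - \frac{2883}{5728} = -7540 + \frac{2883}{5728} = - \frac{43186237}{5728}$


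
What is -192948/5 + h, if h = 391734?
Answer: 1765722/5 ≈ 3.5314e+5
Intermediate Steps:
-192948/5 + h = -192948/5 + 391734 = 1765722/5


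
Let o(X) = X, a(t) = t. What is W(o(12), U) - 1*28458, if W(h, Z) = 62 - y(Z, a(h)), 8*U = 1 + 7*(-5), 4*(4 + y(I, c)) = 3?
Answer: -113571/4 ≈ -28393.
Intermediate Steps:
y(I, c) = -13/4 (y(I, c) = -4 + (¼)*3 = -4 + ¾ = -13/4)
U = -17/4 (U = (1 + 7*(-5))/8 = (1 - 35)/8 = (⅛)*(-34) = -17/4 ≈ -4.2500)
W(h, Z) = 261/4 (W(h, Z) = 62 - 1*(-13/4) = 62 + 13/4 = 261/4)
W(o(12), U) - 1*28458 = 261/4 - 1*28458 = 261/4 - 28458 = -113571/4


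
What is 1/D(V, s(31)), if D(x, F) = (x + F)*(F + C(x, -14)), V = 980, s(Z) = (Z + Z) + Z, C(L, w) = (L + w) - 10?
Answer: 1/1125577 ≈ 8.8843e-7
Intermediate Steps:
C(L, w) = -10 + L + w
s(Z) = 3*Z (s(Z) = 2*Z + Z = 3*Z)
D(x, F) = (F + x)*(-24 + F + x) (D(x, F) = (x + F)*(F + (-10 + x - 14)) = (F + x)*(F + (-24 + x)) = (F + x)*(-24 + F + x))
1/D(V, s(31)) = 1/((3*31)**2 + (3*31)*980 + (3*31)*(-24 + 980) + 980*(-24 + 980)) = 1/(93**2 + 93*980 + 93*956 + 980*956) = 1/(8649 + 91140 + 88908 + 936880) = 1/1125577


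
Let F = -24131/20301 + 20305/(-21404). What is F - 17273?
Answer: -7506437650621/434522604 ≈ -17275.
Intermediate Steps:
F = -928711729/434522604 (F = -24131*1/20301 + 20305*(-1/21404) = -24131/20301 - 20305/21404 = -928711729/434522604 ≈ -2.1373)
F - 17273 = -928711729/434522604 - 17273 = -7506437650621/434522604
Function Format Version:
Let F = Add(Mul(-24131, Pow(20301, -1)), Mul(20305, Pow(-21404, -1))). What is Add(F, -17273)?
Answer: Rational(-7506437650621, 434522604) ≈ -17275.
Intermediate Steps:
F = Rational(-928711729, 434522604) (F = Add(Mul(-24131, Rational(1, 20301)), Mul(20305, Rational(-1, 21404))) = Add(Rational(-24131, 20301), Rational(-20305, 21404)) = Rational(-928711729, 434522604) ≈ -2.1373)
Add(F, -17273) = Add(Rational(-928711729, 434522604), -17273) = Rational(-7506437650621, 434522604)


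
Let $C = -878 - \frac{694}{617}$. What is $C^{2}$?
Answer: $\frac{294219456400}{380689} \approx 7.7286 \cdot 10^{5}$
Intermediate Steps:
$C = - \frac{542420}{617}$ ($C = -878 - 694 \cdot \frac{1}{617} = -878 - \frac{694}{617} = - \frac{542420}{617} \approx -879.13$)
$C^{2} = \left(- \frac{542420}{617}\right)^{2} = \frac{294219456400}{380689}$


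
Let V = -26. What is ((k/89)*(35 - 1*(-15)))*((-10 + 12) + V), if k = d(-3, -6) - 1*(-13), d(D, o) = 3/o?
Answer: -15000/89 ≈ -168.54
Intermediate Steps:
k = 25/2 (k = 3/(-6) - 1*(-13) = 3*(-1/6) + 13 = -1/2 + 13 = 25/2 ≈ 12.500)
((k/89)*(35 - 1*(-15)))*((-10 + 12) + V) = (((25/2)/89)*(35 - 1*(-15)))*((-10 + 12) - 26) = (((25/2)*(1/89))*(35 + 15))*(2 - 26) = ((25/178)*50)*(-24) = (625/89)*(-24) = -15000/89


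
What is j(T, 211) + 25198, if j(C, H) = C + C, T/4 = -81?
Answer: 24550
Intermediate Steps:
T = -324 (T = 4*(-81) = -324)
j(C, H) = 2*C
j(T, 211) + 25198 = 2*(-324) + 25198 = -648 + 25198 = 24550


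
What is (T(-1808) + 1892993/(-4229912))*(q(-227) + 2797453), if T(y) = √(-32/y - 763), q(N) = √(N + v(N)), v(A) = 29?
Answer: -(2797453 + 3*I*√22)*(213908209 - 4229912*I*√9742521)/477980056 ≈ -1.2523e+6 + 7.7272e+7*I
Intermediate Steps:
q(N) = √(29 + N) (q(N) = √(N + 29) = √(29 + N))
T(y) = √(-763 - 32/y)
(T(-1808) + 1892993/(-4229912))*(q(-227) + 2797453) = (√(-763 - 32/(-1808)) + 1892993/(-4229912))*(√(29 - 227) + 2797453) = (√(-763 - 32*(-1/1808)) + 1892993*(-1/4229912))*(√(-198) + 2797453) = (√(-763 + 2/113) - 1892993/4229912)*(3*I*√22 + 2797453) = (√(-86217/113) - 1892993/4229912)*(2797453 + 3*I*√22) = (I*√9742521/113 - 1892993/4229912)*(2797453 + 3*I*√22) = (-1892993/4229912 + I*√9742521/113)*(2797453 + 3*I*√22) = (2797453 + 3*I*√22)*(-1892993/4229912 + I*√9742521/113)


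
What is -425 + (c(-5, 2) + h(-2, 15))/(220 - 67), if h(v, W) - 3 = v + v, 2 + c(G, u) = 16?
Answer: -65012/153 ≈ -424.92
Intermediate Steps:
c(G, u) = 14 (c(G, u) = -2 + 16 = 14)
h(v, W) = 3 + 2*v (h(v, W) = 3 + (v + v) = 3 + 2*v)
-425 + (c(-5, 2) + h(-2, 15))/(220 - 67) = -425 + (14 + (3 + 2*(-2)))/(220 - 67) = -425 + (14 + (3 - 4))/153 = -425 + (14 - 1)*(1/153) = -425 + 13*(1/153) = -425 + 13/153 = -65012/153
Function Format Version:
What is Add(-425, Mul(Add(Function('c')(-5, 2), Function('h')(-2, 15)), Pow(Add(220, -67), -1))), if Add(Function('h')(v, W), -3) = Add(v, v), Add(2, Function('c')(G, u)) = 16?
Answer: Rational(-65012, 153) ≈ -424.92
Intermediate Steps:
Function('c')(G, u) = 14 (Function('c')(G, u) = Add(-2, 16) = 14)
Function('h')(v, W) = Add(3, Mul(2, v)) (Function('h')(v, W) = Add(3, Add(v, v)) = Add(3, Mul(2, v)))
Add(-425, Mul(Add(Function('c')(-5, 2), Function('h')(-2, 15)), Pow(Add(220, -67), -1))) = Add(-425, Mul(Add(14, Add(3, Mul(2, -2))), Pow(Add(220, -67), -1))) = Add(-425, Mul(Add(14, Add(3, -4)), Pow(153, -1))) = Add(-425, Mul(Add(14, -1), Rational(1, 153))) = Add(-425, Mul(13, Rational(1, 153))) = Add(-425, Rational(13, 153)) = Rational(-65012, 153)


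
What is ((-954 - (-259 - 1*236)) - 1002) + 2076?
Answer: 615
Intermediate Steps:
((-954 - (-259 - 1*236)) - 1002) + 2076 = ((-954 - (-259 - 236)) - 1002) + 2076 = ((-954 - 1*(-495)) - 1002) + 2076 = ((-954 + 495) - 1002) + 2076 = (-459 - 1002) + 2076 = -1461 + 2076 = 615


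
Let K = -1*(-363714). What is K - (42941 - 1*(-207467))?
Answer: 113306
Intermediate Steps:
K = 363714
K - (42941 - 1*(-207467)) = 363714 - (42941 - 1*(-207467)) = 363714 - (42941 + 207467) = 363714 - 1*250408 = 363714 - 250408 = 113306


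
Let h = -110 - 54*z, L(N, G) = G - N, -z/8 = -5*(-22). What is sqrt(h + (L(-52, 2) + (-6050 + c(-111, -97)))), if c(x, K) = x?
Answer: sqrt(41303) ≈ 203.23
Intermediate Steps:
z = -880 (z = -(-40)*(-22) = -8*110 = -880)
h = 47410 (h = -110 - 54*(-880) = -110 + 47520 = 47410)
sqrt(h + (L(-52, 2) + (-6050 + c(-111, -97)))) = sqrt(47410 + ((2 - 1*(-52)) + (-6050 - 111))) = sqrt(47410 + ((2 + 52) - 6161)) = sqrt(47410 + (54 - 6161)) = sqrt(47410 - 6107) = sqrt(41303)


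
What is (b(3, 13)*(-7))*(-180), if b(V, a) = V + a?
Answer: 20160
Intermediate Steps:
(b(3, 13)*(-7))*(-180) = ((3 + 13)*(-7))*(-180) = (16*(-7))*(-180) = -112*(-180) = 20160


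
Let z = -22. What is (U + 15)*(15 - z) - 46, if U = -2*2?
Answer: 361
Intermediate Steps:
U = -4
(U + 15)*(15 - z) - 46 = (-4 + 15)*(15 - 1*(-22)) - 46 = 11*(15 + 22) - 46 = 11*37 - 46 = 407 - 46 = 361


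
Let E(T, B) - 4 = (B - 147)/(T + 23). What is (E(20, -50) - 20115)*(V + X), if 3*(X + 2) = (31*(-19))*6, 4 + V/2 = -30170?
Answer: 53219874160/43 ≈ 1.2377e+9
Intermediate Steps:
V = -60348 (V = -8 + 2*(-30170) = -8 - 60340 = -60348)
E(T, B) = 4 + (-147 + B)/(23 + T) (E(T, B) = 4 + (B - 147)/(T + 23) = 4 + (-147 + B)/(23 + T))
X = -1180 (X = -2 + ((31*(-19))*6)/3 = -2 + (-589*6)/3 = -2 + (⅓)*(-3534) = -2 - 1178 = -1180)
(E(20, -50) - 20115)*(V + X) = ((-55 - 50 + 4*20)/(23 + 20) - 20115)*(-60348 - 1180) = ((-55 - 50 + 80)/43 - 20115)*(-61528) = ((1/43)*(-25) - 20115)*(-61528) = (-25/43 - 20115)*(-61528) = -864970/43*(-61528) = 53219874160/43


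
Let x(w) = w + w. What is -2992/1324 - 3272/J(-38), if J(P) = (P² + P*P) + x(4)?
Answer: -406155/119822 ≈ -3.3897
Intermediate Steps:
x(w) = 2*w
J(P) = 8 + 2*P² (J(P) = (P² + P*P) + 2*4 = (P² + P²) + 8 = 2*P² + 8 = 8 + 2*P²)
-2992/1324 - 3272/J(-38) = -2992/1324 - 3272/(8 + 2*(-38)²) = -2992*1/1324 - 3272/(8 + 2*1444) = -748/331 - 3272/(8 + 2888) = -748/331 - 3272/2896 = -748/331 - 3272*1/2896 = -748/331 - 409/362 = -406155/119822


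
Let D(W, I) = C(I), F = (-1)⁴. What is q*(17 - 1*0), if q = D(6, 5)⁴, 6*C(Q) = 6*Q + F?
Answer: 15699857/1296 ≈ 12114.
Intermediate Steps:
F = 1
C(Q) = ⅙ + Q (C(Q) = (6*Q + 1)/6 = (1 + 6*Q)/6 = ⅙ + Q)
D(W, I) = ⅙ + I
q = 923521/1296 (q = (⅙ + 5)⁴ = (31/6)⁴ = 923521/1296 ≈ 712.59)
q*(17 - 1*0) = 923521*(17 - 1*0)/1296 = 923521*(17 + 0)/1296 = (923521/1296)*17 = 15699857/1296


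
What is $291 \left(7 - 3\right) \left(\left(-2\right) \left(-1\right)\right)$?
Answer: $2328$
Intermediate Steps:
$291 \left(7 - 3\right) \left(\left(-2\right) \left(-1\right)\right) = 291 \cdot 4 \cdot 2 = 291 \cdot 8 = 2328$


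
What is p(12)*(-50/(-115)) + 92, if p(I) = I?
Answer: 2236/23 ≈ 97.217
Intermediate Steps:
p(12)*(-50/(-115)) + 92 = 12*(-50/(-115)) + 92 = 12*(-50*(-1/115)) + 92 = 12*(10/23) + 92 = 120/23 + 92 = 2236/23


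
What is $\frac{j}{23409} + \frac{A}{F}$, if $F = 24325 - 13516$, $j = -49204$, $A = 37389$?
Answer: $\frac{38154785}{28114209} \approx 1.3571$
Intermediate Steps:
$F = 10809$
$\frac{j}{23409} + \frac{A}{F} = - \frac{49204}{23409} + \frac{37389}{10809} = \left(-49204\right) \frac{1}{23409} + 37389 \cdot \frac{1}{10809} = - \frac{49204}{23409} + \frac{12463}{3603} = \frac{38154785}{28114209}$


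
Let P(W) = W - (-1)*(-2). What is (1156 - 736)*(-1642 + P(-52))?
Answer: -712320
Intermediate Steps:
P(W) = -2 + W (P(W) = W - 1*2 = W - 2 = -2 + W)
(1156 - 736)*(-1642 + P(-52)) = (1156 - 736)*(-1642 + (-2 - 52)) = 420*(-1642 - 54) = 420*(-1696) = -712320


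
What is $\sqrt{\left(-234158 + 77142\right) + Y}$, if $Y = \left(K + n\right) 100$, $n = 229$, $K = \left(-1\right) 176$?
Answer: $2 i \sqrt{37929} \approx 389.51 i$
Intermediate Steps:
$K = -176$
$Y = 5300$ ($Y = \left(-176 + 229\right) 100 = 53 \cdot 100 = 5300$)
$\sqrt{\left(-234158 + 77142\right) + Y} = \sqrt{\left(-234158 + 77142\right) + 5300} = \sqrt{-157016 + 5300} = \sqrt{-151716} = 2 i \sqrt{37929}$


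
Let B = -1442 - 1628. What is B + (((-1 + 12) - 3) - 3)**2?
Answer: -3045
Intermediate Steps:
B = -3070
B + (((-1 + 12) - 3) - 3)**2 = -3070 + (((-1 + 12) - 3) - 3)**2 = -3070 + ((11 - 3) - 3)**2 = -3070 + (8 - 3)**2 = -3070 + 5**2 = -3070 + 25 = -3045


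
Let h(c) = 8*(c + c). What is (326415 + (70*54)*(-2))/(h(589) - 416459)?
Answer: -63771/81407 ≈ -0.78336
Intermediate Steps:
h(c) = 16*c (h(c) = 8*(2*c) = 16*c)
(326415 + (70*54)*(-2))/(h(589) - 416459) = (326415 + (70*54)*(-2))/(16*589 - 416459) = (326415 + 3780*(-2))/(9424 - 416459) = (326415 - 7560)/(-407035) = 318855*(-1/407035) = -63771/81407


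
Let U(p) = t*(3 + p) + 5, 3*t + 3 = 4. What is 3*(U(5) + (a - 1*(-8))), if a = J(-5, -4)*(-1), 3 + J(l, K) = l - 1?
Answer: 74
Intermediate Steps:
t = 1/3 (t = -1 + (1/3)*4 = -1 + 4/3 = 1/3 ≈ 0.33333)
J(l, K) = -4 + l (J(l, K) = -3 + (l - 1) = -3 + (-1 + l) = -4 + l)
U(p) = 6 + p/3 (U(p) = (3 + p)/3 + 5 = (1 + p/3) + 5 = 6 + p/3)
a = 9 (a = (-4 - 5)*(-1) = -9*(-1) = 9)
3*(U(5) + (a - 1*(-8))) = 3*((6 + (1/3)*5) + (9 - 1*(-8))) = 3*((6 + 5/3) + (9 + 8)) = 3*(23/3 + 17) = 3*(74/3) = 74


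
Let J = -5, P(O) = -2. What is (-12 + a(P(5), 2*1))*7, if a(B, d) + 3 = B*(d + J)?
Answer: -63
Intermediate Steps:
a(B, d) = -3 + B*(-5 + d) (a(B, d) = -3 + B*(d - 5) = -3 + B*(-5 + d))
(-12 + a(P(5), 2*1))*7 = (-12 + (-3 - 5*(-2) - 4))*7 = (-12 + (-3 + 10 - 2*2))*7 = (-12 + (-3 + 10 - 4))*7 = (-12 + 3)*7 = -9*7 = -63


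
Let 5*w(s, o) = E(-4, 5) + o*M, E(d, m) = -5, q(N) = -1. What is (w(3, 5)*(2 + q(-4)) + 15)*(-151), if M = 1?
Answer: -2265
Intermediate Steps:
w(s, o) = -1 + o/5 (w(s, o) = (-5 + o*1)/5 = (-5 + o)/5 = -1 + o/5)
(w(3, 5)*(2 + q(-4)) + 15)*(-151) = ((-1 + (⅕)*5)*(2 - 1) + 15)*(-151) = ((-1 + 1)*1 + 15)*(-151) = (0*1 + 15)*(-151) = (0 + 15)*(-151) = 15*(-151) = -2265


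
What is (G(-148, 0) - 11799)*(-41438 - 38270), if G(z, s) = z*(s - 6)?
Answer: 869693988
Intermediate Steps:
G(z, s) = z*(-6 + s)
(G(-148, 0) - 11799)*(-41438 - 38270) = (-148*(-6 + 0) - 11799)*(-41438 - 38270) = (-148*(-6) - 11799)*(-79708) = (888 - 11799)*(-79708) = -10911*(-79708) = 869693988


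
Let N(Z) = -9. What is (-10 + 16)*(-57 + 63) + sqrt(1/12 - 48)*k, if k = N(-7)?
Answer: 36 - 15*I*sqrt(69)/2 ≈ 36.0 - 62.3*I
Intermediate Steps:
k = -9
(-10 + 16)*(-57 + 63) + sqrt(1/12 - 48)*k = (-10 + 16)*(-57 + 63) + sqrt(1/12 - 48)*(-9) = 6*6 + sqrt(1/12 - 48)*(-9) = 36 + sqrt(-575/12)*(-9) = 36 + (5*I*sqrt(69)/6)*(-9) = 36 - 15*I*sqrt(69)/2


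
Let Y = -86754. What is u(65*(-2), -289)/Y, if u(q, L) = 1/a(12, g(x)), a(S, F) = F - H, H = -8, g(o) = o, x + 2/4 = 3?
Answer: -1/910917 ≈ -1.0978e-6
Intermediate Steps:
x = 5/2 (x = -1/2 + 3 = 5/2 ≈ 2.5000)
a(S, F) = 8 + F (a(S, F) = F - 1*(-8) = F + 8 = 8 + F)
u(q, L) = 2/21 (u(q, L) = 1/(8 + 5/2) = 1/(21/2) = 2/21)
u(65*(-2), -289)/Y = (2/21)/(-86754) = (2/21)*(-1/86754) = -1/910917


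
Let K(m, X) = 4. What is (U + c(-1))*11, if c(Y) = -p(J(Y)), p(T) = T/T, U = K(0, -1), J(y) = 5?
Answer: 33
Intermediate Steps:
U = 4
p(T) = 1
c(Y) = -1 (c(Y) = -1*1 = -1)
(U + c(-1))*11 = (4 - 1)*11 = 3*11 = 33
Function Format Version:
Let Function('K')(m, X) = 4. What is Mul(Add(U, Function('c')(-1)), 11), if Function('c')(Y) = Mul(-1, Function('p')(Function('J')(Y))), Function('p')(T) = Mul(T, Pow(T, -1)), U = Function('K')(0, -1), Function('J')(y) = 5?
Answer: 33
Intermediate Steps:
U = 4
Function('p')(T) = 1
Function('c')(Y) = -1 (Function('c')(Y) = Mul(-1, 1) = -1)
Mul(Add(U, Function('c')(-1)), 11) = Mul(Add(4, -1), 11) = Mul(3, 11) = 33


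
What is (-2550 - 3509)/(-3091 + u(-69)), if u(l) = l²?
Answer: -6059/1670 ≈ -3.6281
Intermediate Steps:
(-2550 - 3509)/(-3091 + u(-69)) = (-2550 - 3509)/(-3091 + (-69)²) = -6059/(-3091 + 4761) = -6059/1670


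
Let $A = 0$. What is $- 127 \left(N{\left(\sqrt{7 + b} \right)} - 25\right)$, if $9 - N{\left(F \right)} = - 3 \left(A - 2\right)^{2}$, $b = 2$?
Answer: $508$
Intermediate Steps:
$N{\left(F \right)} = 21$ ($N{\left(F \right)} = 9 - - 3 \left(0 - 2\right)^{2} = 9 - - 3 \left(-2\right)^{2} = 9 - \left(-3\right) 4 = 9 - -12 = 9 + 12 = 21$)
$- 127 \left(N{\left(\sqrt{7 + b} \right)} - 25\right) = - 127 \left(21 - 25\right) = \left(-127\right) \left(-4\right) = 508$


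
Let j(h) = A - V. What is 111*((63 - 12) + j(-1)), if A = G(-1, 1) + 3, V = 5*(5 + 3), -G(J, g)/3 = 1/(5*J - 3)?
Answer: 12765/8 ≈ 1595.6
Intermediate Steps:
G(J, g) = -3/(-3 + 5*J) (G(J, g) = -3/(5*J - 3) = -3/(-3 + 5*J))
V = 40 (V = 5*8 = 40)
A = 27/8 (A = -3/(-3 + 5*(-1)) + 3 = -3/(-3 - 5) + 3 = -3/(-8) + 3 = -3*(-⅛) + 3 = 3/8 + 3 = 27/8 ≈ 3.3750)
j(h) = -293/8 (j(h) = 27/8 - 1*40 = 27/8 - 40 = -293/8)
111*((63 - 12) + j(-1)) = 111*((63 - 12) - 293/8) = 111*(51 - 293/8) = 111*(115/8) = 12765/8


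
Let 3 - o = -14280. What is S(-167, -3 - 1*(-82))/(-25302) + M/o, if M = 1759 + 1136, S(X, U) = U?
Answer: 8013437/40154274 ≈ 0.19957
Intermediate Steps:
o = 14283 (o = 3 - 1*(-14280) = 3 + 14280 = 14283)
M = 2895
S(-167, -3 - 1*(-82))/(-25302) + M/o = (-3 - 1*(-82))/(-25302) + 2895/14283 = (-3 + 82)*(-1/25302) + 2895*(1/14283) = 79*(-1/25302) + 965/4761 = -79/25302 + 965/4761 = 8013437/40154274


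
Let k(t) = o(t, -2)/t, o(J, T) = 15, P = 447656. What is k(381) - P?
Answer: -56852307/127 ≈ -4.4766e+5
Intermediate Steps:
k(t) = 15/t
k(381) - P = 15/381 - 1*447656 = 15*(1/381) - 447656 = 5/127 - 447656 = -56852307/127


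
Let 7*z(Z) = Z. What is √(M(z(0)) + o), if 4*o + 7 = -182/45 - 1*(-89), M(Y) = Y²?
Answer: √4385/15 ≈ 4.4146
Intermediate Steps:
z(Z) = Z/7
o = 877/45 (o = -7/4 + (-182/45 - 1*(-89))/4 = -7/4 + (-182*1/45 + 89)/4 = -7/4 + (-182/45 + 89)/4 = -7/4 + (¼)*(3823/45) = -7/4 + 3823/180 = 877/45 ≈ 19.489)
√(M(z(0)) + o) = √(((⅐)*0)² + 877/45) = √(0² + 877/45) = √(0 + 877/45) = √(877/45) = √4385/15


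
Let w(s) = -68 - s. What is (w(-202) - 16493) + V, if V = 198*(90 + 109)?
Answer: 23043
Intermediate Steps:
V = 39402 (V = 198*199 = 39402)
(w(-202) - 16493) + V = ((-68 - 1*(-202)) - 16493) + 39402 = ((-68 + 202) - 16493) + 39402 = (134 - 16493) + 39402 = -16359 + 39402 = 23043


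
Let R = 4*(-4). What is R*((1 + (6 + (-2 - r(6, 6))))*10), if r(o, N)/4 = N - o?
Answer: -800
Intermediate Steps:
r(o, N) = -4*o + 4*N (r(o, N) = 4*(N - o) = -4*o + 4*N)
R = -16
R*((1 + (6 + (-2 - r(6, 6))))*10) = -16*(1 + (6 + (-2 - (-4*6 + 4*6))))*10 = -16*(1 + (6 + (-2 - (-24 + 24))))*10 = -16*(1 + (6 + (-2 - 1*0)))*10 = -16*(1 + (6 + (-2 + 0)))*10 = -16*(1 + (6 - 2))*10 = -16*(1 + 4)*10 = -80*10 = -16*50 = -800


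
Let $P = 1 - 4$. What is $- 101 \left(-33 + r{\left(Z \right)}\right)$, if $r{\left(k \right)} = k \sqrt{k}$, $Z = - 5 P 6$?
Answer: $3333 - 27270 \sqrt{10} \approx -82902.0$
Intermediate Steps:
$P = -3$
$Z = 90$ ($Z = \left(-5\right) \left(-3\right) 6 = 15 \cdot 6 = 90$)
$r{\left(k \right)} = k^{\frac{3}{2}}$
$- 101 \left(-33 + r{\left(Z \right)}\right) = - 101 \left(-33 + 90^{\frac{3}{2}}\right) = - 101 \left(-33 + 270 \sqrt{10}\right) = 3333 - 27270 \sqrt{10}$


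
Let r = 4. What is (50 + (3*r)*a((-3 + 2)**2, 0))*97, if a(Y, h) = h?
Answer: 4850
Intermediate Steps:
(50 + (3*r)*a((-3 + 2)**2, 0))*97 = (50 + (3*4)*0)*97 = (50 + 12*0)*97 = (50 + 0)*97 = 50*97 = 4850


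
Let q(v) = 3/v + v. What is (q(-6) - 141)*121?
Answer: -35695/2 ≈ -17848.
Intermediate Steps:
q(v) = v + 3/v
(q(-6) - 141)*121 = ((-6 + 3/(-6)) - 141)*121 = ((-6 + 3*(-⅙)) - 141)*121 = ((-6 - ½) - 141)*121 = (-13/2 - 141)*121 = -295/2*121 = -35695/2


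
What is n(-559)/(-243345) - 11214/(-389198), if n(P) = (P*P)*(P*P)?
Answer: -19001496436439824/47354693655 ≈ -4.0126e+5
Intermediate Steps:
n(P) = P⁴ (n(P) = P²*P² = P⁴)
n(-559)/(-243345) - 11214/(-389198) = (-559)⁴/(-243345) - 11214/(-389198) = 97644375361*(-1/243345) - 11214*(-1/389198) = -97644375361/243345 + 5607/194599 = -19001496436439824/47354693655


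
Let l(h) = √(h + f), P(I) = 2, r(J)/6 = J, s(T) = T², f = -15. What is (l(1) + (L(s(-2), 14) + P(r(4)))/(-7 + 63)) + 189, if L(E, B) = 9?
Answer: 10595/56 + I*√14 ≈ 189.2 + 3.7417*I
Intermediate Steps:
r(J) = 6*J
l(h) = √(-15 + h) (l(h) = √(h - 15) = √(-15 + h))
(l(1) + (L(s(-2), 14) + P(r(4)))/(-7 + 63)) + 189 = (√(-15 + 1) + (9 + 2)/(-7 + 63)) + 189 = (√(-14) + 11/56) + 189 = (I*√14 + 11*(1/56)) + 189 = (I*√14 + 11/56) + 189 = (11/56 + I*√14) + 189 = 10595/56 + I*√14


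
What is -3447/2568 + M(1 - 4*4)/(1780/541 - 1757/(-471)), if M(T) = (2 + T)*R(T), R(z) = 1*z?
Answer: 3113660499/117793304 ≈ 26.433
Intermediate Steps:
R(z) = z
M(T) = T*(2 + T) (M(T) = (2 + T)*T = T*(2 + T))
-3447/2568 + M(1 - 4*4)/(1780/541 - 1757/(-471)) = -3447/2568 + ((1 - 4*4)*(2 + (1 - 4*4)))/(1780/541 - 1757/(-471)) = -3447*1/2568 + ((1 - 16)*(2 + (1 - 16)))/(1780*(1/541) - 1757*(-1/471)) = -1149/856 + (-15*(2 - 15))/(1780/541 + 1757/471) = -1149/856 + (-15*(-13))/(1788917/254811) = -1149/856 + 195*(254811/1788917) = -1149/856 + 3822165/137609 = 3113660499/117793304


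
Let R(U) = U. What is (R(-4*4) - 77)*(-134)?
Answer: 12462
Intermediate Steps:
(R(-4*4) - 77)*(-134) = (-4*4 - 77)*(-134) = (-16 - 77)*(-134) = -93*(-134) = 12462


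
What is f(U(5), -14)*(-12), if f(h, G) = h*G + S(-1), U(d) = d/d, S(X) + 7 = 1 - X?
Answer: 228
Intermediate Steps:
S(X) = -6 - X (S(X) = -7 + (1 - X) = -6 - X)
U(d) = 1
f(h, G) = -5 + G*h (f(h, G) = h*G + (-6 - 1*(-1)) = G*h + (-6 + 1) = G*h - 5 = -5 + G*h)
f(U(5), -14)*(-12) = (-5 - 14*1)*(-12) = (-5 - 14)*(-12) = -19*(-12) = 228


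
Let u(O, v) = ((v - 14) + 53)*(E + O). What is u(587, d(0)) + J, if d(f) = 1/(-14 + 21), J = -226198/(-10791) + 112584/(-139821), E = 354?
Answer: 11794999824184/320050269 ≈ 36854.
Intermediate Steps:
J = 921585958/45721467 (J = -226198*(-1/10791) + 112584*(-1/139821) = 226198/10791 - 37528/46607 = 921585958/45721467 ≈ 20.157)
d(f) = 1/7
u(O, v) = (39 + v)*(354 + O) (u(O, v) = ((v - 14) + 53)*(354 + O) = ((-14 + v) + 53)*(354 + O) = (39 + v)*(354 + O))
u(587, d(0)) + J = (13806 + 39*587 + 354*(1/7) + 587*(1/7)) + 921585958/45721467 = (13806 + 22893 + 354/7 + 587/7) + 921585958/45721467 = 257834/7 + 921585958/45721467 = 11794999824184/320050269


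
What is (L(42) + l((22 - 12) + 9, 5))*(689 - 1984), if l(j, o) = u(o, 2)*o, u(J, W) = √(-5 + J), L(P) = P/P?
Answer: -1295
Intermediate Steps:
L(P) = 1
l(j, o) = o*√(-5 + o) (l(j, o) = √(-5 + o)*o = o*√(-5 + o))
(L(42) + l((22 - 12) + 9, 5))*(689 - 1984) = (1 + 5*√(-5 + 5))*(689 - 1984) = (1 + 5*√0)*(-1295) = (1 + 5*0)*(-1295) = (1 + 0)*(-1295) = 1*(-1295) = -1295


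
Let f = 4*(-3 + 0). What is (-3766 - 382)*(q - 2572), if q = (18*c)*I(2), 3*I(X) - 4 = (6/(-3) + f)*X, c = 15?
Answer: 19628336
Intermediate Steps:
f = -12 (f = 4*(-3) = -12)
I(X) = 4/3 - 14*X/3 (I(X) = 4/3 + ((6/(-3) - 12)*X)/3 = 4/3 + ((6*(-1/3) - 12)*X)/3 = 4/3 + ((-2 - 12)*X)/3 = 4/3 + (-14*X)/3 = 4/3 - 14*X/3)
q = -2160 (q = (18*15)*(4/3 - 14/3*2) = 270*(4/3 - 28/3) = 270*(-8) = -2160)
(-3766 - 382)*(q - 2572) = (-3766 - 382)*(-2160 - 2572) = -4148*(-4732) = 19628336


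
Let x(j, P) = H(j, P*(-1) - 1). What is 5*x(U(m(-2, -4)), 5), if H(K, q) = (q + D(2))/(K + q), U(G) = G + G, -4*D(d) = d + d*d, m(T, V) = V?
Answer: 75/28 ≈ 2.6786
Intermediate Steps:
D(d) = -d/4 - d²/4 (D(d) = -(d + d*d)/4 = -(d + d²)/4 = -d/4 - d²/4)
U(G) = 2*G
H(K, q) = (-3/2 + q)/(K + q) (H(K, q) = (q - ¼*2*(1 + 2))/(K + q) = (q - ¼*2*3)/(K + q) = (q - 3/2)/(K + q) = (-3/2 + q)/(K + q))
x(j, P) = (-5/2 - P)/(-1 + j - P) (x(j, P) = (-3/2 + (P*(-1) - 1))/(j + (P*(-1) - 1)) = (-3/2 + (-P - 1))/(j + (-P - 1)) = (-3/2 + (-1 - P))/(j + (-1 - P)) = (-5/2 - P)/(-1 + j - P))
5*x(U(m(-2, -4)), 5) = 5*((5/2 + 5)/(1 + 5 - 2*(-4))) = 5*((15/2)/(1 + 5 - 1*(-8))) = 5*((15/2)/(1 + 5 + 8)) = 5*((15/2)/14) = 5*((1/14)*(15/2)) = 5*(15/28) = 75/28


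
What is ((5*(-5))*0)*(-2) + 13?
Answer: 13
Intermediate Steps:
((5*(-5))*0)*(-2) + 13 = -25*0*(-2) + 13 = 0*(-2) + 13 = 0 + 13 = 13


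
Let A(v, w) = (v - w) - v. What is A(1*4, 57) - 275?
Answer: -332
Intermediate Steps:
A(v, w) = -w
A(1*4, 57) - 275 = -1*57 - 275 = -57 - 275 = -332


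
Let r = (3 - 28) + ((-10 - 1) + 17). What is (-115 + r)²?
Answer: 17956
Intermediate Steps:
r = -19 (r = -25 + (-11 + 17) = -25 + 6 = -19)
(-115 + r)² = (-115 - 19)² = (-134)² = 17956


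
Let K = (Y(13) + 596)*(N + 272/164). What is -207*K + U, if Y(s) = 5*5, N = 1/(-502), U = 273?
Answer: -4377191079/20582 ≈ -2.1267e+5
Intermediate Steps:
N = -1/502 ≈ -0.0019920
Y(s) = 25
K = 21172995/20582 (K = (25 + 596)*(-1/502 + 272/164) = 621*(-1/502 + 272*(1/164)) = 621*(-1/502 + 68/41) = 621*(34095/20582) = 21172995/20582 ≈ 1028.7)
-207*K + U = -207*21172995/20582 + 273 = -4382809965/20582 + 273 = -4377191079/20582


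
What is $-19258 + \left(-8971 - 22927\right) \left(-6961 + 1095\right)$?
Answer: $187094410$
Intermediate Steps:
$-19258 + \left(-8971 - 22927\right) \left(-6961 + 1095\right) = -19258 - -187113668 = -19258 + 187113668 = 187094410$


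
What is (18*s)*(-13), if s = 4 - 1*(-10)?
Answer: -3276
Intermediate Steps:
s = 14 (s = 4 + 10 = 14)
(18*s)*(-13) = (18*14)*(-13) = 252*(-13) = -3276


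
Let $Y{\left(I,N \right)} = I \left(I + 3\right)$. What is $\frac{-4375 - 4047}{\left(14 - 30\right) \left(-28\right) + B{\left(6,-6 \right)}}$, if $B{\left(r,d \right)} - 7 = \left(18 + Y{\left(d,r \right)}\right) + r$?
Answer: $- \frac{8422}{497} \approx -16.946$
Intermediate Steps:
$Y{\left(I,N \right)} = I \left(3 + I\right)$
$B{\left(r,d \right)} = 25 + r + d \left(3 + d\right)$ ($B{\left(r,d \right)} = 7 + \left(\left(18 + d \left(3 + d\right)\right) + r\right) = 7 + \left(18 + r + d \left(3 + d\right)\right) = 25 + r + d \left(3 + d\right)$)
$\frac{-4375 - 4047}{\left(14 - 30\right) \left(-28\right) + B{\left(6,-6 \right)}} = \frac{-4375 - 4047}{\left(14 - 30\right) \left(-28\right) + \left(25 + 6 - 6 \left(3 - 6\right)\right)} = - \frac{8422}{\left(-16\right) \left(-28\right) + \left(25 + 6 - -18\right)} = - \frac{8422}{448 + \left(25 + 6 + 18\right)} = - \frac{8422}{448 + 49} = - \frac{8422}{497}$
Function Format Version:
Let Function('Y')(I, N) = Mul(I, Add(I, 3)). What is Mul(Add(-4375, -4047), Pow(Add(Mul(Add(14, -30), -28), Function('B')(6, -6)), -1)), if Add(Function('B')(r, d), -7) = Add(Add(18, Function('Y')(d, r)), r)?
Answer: Rational(-8422, 497) ≈ -16.946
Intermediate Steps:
Function('Y')(I, N) = Mul(I, Add(3, I))
Function('B')(r, d) = Add(25, r, Mul(d, Add(3, d))) (Function('B')(r, d) = Add(7, Add(Add(18, Mul(d, Add(3, d))), r)) = Add(7, Add(18, r, Mul(d, Add(3, d)))) = Add(25, r, Mul(d, Add(3, d))))
Mul(Add(-4375, -4047), Pow(Add(Mul(Add(14, -30), -28), Function('B')(6, -6)), -1)) = Mul(Add(-4375, -4047), Pow(Add(Mul(Add(14, -30), -28), Add(25, 6, Mul(-6, Add(3, -6)))), -1)) = Mul(-8422, Pow(Add(Mul(-16, -28), Add(25, 6, Mul(-6, -3))), -1)) = Mul(-8422, Pow(Add(448, Add(25, 6, 18)), -1)) = Mul(-8422, Pow(Add(448, 49), -1)) = Mul(-8422, Pow(497, -1)) = Mul(-8422, Rational(1, 497)) = Rational(-8422, 497)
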